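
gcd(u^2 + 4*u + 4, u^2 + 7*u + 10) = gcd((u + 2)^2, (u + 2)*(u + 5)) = u + 2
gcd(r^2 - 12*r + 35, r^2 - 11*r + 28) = r - 7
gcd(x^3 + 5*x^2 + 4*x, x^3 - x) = x^2 + x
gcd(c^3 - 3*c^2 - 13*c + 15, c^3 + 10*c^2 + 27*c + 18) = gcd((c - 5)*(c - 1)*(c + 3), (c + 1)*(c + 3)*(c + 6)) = c + 3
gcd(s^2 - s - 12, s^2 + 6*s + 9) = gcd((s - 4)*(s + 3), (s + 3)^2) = s + 3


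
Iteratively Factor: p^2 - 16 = (p + 4)*(p - 4)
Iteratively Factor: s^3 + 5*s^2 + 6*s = (s + 2)*(s^2 + 3*s) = (s + 2)*(s + 3)*(s)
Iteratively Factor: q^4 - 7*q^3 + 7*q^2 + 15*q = (q)*(q^3 - 7*q^2 + 7*q + 15) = q*(q - 5)*(q^2 - 2*q - 3) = q*(q - 5)*(q - 3)*(q + 1)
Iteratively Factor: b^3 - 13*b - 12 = (b - 4)*(b^2 + 4*b + 3) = (b - 4)*(b + 1)*(b + 3)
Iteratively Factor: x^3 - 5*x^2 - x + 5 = (x - 5)*(x^2 - 1) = (x - 5)*(x + 1)*(x - 1)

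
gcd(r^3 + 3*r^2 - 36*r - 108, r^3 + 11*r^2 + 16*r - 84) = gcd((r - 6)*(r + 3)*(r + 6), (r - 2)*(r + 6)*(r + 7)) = r + 6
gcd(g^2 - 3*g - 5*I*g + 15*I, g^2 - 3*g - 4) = 1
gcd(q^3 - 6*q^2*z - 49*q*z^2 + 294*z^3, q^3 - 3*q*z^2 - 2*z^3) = 1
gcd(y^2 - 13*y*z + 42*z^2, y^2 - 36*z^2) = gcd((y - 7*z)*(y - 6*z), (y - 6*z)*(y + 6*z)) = y - 6*z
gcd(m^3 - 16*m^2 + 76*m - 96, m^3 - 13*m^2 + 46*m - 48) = m^2 - 10*m + 16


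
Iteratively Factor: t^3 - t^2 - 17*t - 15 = (t + 1)*(t^2 - 2*t - 15) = (t - 5)*(t + 1)*(t + 3)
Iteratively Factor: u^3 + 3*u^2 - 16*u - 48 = (u + 4)*(u^2 - u - 12) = (u + 3)*(u + 4)*(u - 4)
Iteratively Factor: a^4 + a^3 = (a)*(a^3 + a^2) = a^2*(a^2 + a) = a^2*(a + 1)*(a)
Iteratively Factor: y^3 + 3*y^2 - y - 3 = (y - 1)*(y^2 + 4*y + 3) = (y - 1)*(y + 3)*(y + 1)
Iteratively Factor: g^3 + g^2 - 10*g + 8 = (g - 1)*(g^2 + 2*g - 8) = (g - 1)*(g + 4)*(g - 2)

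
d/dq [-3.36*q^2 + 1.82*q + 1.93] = 1.82 - 6.72*q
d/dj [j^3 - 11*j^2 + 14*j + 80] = 3*j^2 - 22*j + 14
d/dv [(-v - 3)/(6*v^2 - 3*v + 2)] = (6*v^2 + 36*v - 11)/(36*v^4 - 36*v^3 + 33*v^2 - 12*v + 4)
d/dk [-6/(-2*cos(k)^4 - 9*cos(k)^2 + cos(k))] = 6*(8*cos(k)^3 + 18*cos(k) - 1)*sin(k)/((2*cos(k)^3 + 9*cos(k) - 1)^2*cos(k)^2)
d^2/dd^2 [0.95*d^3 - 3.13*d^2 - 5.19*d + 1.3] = 5.7*d - 6.26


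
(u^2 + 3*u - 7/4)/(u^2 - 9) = (u^2 + 3*u - 7/4)/(u^2 - 9)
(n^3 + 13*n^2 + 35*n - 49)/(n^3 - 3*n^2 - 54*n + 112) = (n^2 + 6*n - 7)/(n^2 - 10*n + 16)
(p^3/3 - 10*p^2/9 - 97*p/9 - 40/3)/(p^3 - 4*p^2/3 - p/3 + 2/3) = (3*p^3 - 10*p^2 - 97*p - 120)/(3*(3*p^3 - 4*p^2 - p + 2))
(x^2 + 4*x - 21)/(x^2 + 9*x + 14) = (x - 3)/(x + 2)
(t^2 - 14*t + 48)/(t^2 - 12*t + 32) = (t - 6)/(t - 4)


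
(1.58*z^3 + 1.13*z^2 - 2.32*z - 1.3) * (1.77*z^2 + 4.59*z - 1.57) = 2.7966*z^5 + 9.2523*z^4 - 1.4003*z^3 - 14.7239*z^2 - 2.3246*z + 2.041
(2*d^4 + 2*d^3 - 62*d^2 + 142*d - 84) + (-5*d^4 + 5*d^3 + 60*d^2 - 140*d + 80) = -3*d^4 + 7*d^3 - 2*d^2 + 2*d - 4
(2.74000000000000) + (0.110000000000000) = 2.85000000000000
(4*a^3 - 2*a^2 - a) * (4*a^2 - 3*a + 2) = 16*a^5 - 20*a^4 + 10*a^3 - a^2 - 2*a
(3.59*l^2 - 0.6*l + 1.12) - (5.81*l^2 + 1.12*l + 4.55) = -2.22*l^2 - 1.72*l - 3.43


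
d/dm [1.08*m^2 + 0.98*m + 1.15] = 2.16*m + 0.98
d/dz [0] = 0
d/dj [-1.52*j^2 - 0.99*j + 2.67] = -3.04*j - 0.99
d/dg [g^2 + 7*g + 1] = 2*g + 7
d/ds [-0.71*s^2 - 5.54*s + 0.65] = -1.42*s - 5.54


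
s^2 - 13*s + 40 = (s - 8)*(s - 5)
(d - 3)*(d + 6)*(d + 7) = d^3 + 10*d^2 + 3*d - 126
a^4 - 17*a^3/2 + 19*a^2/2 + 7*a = a*(a - 7)*(a - 2)*(a + 1/2)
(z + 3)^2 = z^2 + 6*z + 9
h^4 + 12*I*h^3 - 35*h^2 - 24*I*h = h*(h + I)*(h + 3*I)*(h + 8*I)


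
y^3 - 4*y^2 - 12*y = y*(y - 6)*(y + 2)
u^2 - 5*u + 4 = (u - 4)*(u - 1)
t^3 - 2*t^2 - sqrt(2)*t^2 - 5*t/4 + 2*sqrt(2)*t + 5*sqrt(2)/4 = (t - 5/2)*(t + 1/2)*(t - sqrt(2))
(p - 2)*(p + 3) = p^2 + p - 6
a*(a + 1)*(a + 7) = a^3 + 8*a^2 + 7*a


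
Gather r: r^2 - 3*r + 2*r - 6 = r^2 - r - 6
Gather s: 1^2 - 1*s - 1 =-s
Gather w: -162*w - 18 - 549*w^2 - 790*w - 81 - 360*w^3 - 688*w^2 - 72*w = -360*w^3 - 1237*w^2 - 1024*w - 99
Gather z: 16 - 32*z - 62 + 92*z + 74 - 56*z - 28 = 4*z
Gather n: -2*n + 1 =1 - 2*n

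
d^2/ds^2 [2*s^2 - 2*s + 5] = 4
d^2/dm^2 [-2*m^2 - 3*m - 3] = -4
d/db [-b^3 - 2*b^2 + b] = -3*b^2 - 4*b + 1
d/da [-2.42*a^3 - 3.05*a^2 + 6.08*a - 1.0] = -7.26*a^2 - 6.1*a + 6.08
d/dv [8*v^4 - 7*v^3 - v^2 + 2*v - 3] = 32*v^3 - 21*v^2 - 2*v + 2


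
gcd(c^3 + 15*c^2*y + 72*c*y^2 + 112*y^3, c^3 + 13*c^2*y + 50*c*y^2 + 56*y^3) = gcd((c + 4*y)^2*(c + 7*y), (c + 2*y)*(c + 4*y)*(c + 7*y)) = c^2 + 11*c*y + 28*y^2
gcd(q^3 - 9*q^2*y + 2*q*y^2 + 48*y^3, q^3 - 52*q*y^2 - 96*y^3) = -q^2 + 6*q*y + 16*y^2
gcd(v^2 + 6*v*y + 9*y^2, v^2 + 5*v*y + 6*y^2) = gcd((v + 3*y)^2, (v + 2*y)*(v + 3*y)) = v + 3*y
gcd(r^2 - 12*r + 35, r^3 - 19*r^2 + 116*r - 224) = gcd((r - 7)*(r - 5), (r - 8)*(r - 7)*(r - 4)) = r - 7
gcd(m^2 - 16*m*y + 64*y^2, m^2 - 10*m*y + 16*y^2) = -m + 8*y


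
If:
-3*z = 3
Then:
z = -1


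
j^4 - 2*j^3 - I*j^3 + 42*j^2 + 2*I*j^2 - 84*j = j*(j - 2)*(j - 7*I)*(j + 6*I)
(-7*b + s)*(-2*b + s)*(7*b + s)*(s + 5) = 98*b^3*s + 490*b^3 - 49*b^2*s^2 - 245*b^2*s - 2*b*s^3 - 10*b*s^2 + s^4 + 5*s^3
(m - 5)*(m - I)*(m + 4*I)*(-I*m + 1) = -I*m^4 + 4*m^3 + 5*I*m^3 - 20*m^2 - I*m^2 + 4*m + 5*I*m - 20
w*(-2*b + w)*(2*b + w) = -4*b^2*w + w^3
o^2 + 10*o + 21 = (o + 3)*(o + 7)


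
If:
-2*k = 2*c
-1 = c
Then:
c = -1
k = 1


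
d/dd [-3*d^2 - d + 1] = -6*d - 1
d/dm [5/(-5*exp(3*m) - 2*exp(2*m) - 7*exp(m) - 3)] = (75*exp(2*m) + 20*exp(m) + 35)*exp(m)/(5*exp(3*m) + 2*exp(2*m) + 7*exp(m) + 3)^2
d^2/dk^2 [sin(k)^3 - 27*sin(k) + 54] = -9*sin(k)^3 + 33*sin(k)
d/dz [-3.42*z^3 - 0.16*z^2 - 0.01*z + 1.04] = -10.26*z^2 - 0.32*z - 0.01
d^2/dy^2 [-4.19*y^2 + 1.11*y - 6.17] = -8.38000000000000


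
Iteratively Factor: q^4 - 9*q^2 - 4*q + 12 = (q + 2)*(q^3 - 2*q^2 - 5*q + 6) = (q - 1)*(q + 2)*(q^2 - q - 6) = (q - 1)*(q + 2)^2*(q - 3)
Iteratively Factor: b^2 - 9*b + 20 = (b - 4)*(b - 5)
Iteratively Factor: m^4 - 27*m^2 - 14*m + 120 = (m - 2)*(m^3 + 2*m^2 - 23*m - 60) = (m - 2)*(m + 4)*(m^2 - 2*m - 15) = (m - 5)*(m - 2)*(m + 4)*(m + 3)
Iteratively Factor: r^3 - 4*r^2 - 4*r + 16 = (r - 4)*(r^2 - 4) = (r - 4)*(r + 2)*(r - 2)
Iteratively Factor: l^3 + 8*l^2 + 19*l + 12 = (l + 4)*(l^2 + 4*l + 3) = (l + 1)*(l + 4)*(l + 3)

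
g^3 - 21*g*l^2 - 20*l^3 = (g - 5*l)*(g + l)*(g + 4*l)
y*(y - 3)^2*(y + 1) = y^4 - 5*y^3 + 3*y^2 + 9*y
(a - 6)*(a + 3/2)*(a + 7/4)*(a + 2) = a^4 - 3*a^3/4 - 179*a^2/8 - 99*a/2 - 63/2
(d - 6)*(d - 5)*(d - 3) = d^3 - 14*d^2 + 63*d - 90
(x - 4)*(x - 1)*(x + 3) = x^3 - 2*x^2 - 11*x + 12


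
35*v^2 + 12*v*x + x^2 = (5*v + x)*(7*v + x)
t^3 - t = t*(t - 1)*(t + 1)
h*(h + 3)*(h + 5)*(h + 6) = h^4 + 14*h^3 + 63*h^2 + 90*h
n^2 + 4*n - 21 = (n - 3)*(n + 7)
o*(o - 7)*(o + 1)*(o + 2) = o^4 - 4*o^3 - 19*o^2 - 14*o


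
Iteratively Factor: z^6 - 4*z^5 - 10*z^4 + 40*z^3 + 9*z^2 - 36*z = (z - 1)*(z^5 - 3*z^4 - 13*z^3 + 27*z^2 + 36*z) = (z - 1)*(z + 1)*(z^4 - 4*z^3 - 9*z^2 + 36*z) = z*(z - 1)*(z + 1)*(z^3 - 4*z^2 - 9*z + 36) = z*(z - 3)*(z - 1)*(z + 1)*(z^2 - z - 12) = z*(z - 4)*(z - 3)*(z - 1)*(z + 1)*(z + 3)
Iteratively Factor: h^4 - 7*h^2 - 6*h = (h - 3)*(h^3 + 3*h^2 + 2*h) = (h - 3)*(h + 1)*(h^2 + 2*h) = h*(h - 3)*(h + 1)*(h + 2)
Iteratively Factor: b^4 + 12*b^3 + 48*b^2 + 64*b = (b + 4)*(b^3 + 8*b^2 + 16*b) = (b + 4)^2*(b^2 + 4*b) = b*(b + 4)^2*(b + 4)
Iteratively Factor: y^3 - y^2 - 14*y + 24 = (y + 4)*(y^2 - 5*y + 6) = (y - 3)*(y + 4)*(y - 2)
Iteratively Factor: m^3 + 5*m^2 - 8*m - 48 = (m + 4)*(m^2 + m - 12) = (m - 3)*(m + 4)*(m + 4)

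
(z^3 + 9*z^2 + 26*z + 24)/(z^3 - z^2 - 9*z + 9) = (z^2 + 6*z + 8)/(z^2 - 4*z + 3)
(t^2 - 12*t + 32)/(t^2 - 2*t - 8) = (t - 8)/(t + 2)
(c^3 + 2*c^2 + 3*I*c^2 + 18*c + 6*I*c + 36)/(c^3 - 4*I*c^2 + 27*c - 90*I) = (c^2 + c*(2 + 6*I) + 12*I)/(c^2 - I*c + 30)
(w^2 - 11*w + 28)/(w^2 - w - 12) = (w - 7)/(w + 3)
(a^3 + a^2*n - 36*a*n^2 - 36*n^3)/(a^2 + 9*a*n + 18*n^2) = (a^2 - 5*a*n - 6*n^2)/(a + 3*n)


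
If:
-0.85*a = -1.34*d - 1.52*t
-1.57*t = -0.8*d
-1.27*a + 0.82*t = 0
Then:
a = 0.00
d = 0.00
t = 0.00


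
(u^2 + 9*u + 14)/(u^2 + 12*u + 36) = (u^2 + 9*u + 14)/(u^2 + 12*u + 36)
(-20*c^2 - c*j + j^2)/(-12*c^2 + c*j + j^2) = (5*c - j)/(3*c - j)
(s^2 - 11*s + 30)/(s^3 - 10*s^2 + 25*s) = (s - 6)/(s*(s - 5))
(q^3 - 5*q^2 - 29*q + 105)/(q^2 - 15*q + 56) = (q^2 + 2*q - 15)/(q - 8)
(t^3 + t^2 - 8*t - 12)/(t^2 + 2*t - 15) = (t^2 + 4*t + 4)/(t + 5)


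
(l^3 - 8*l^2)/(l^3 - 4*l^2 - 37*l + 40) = l^2/(l^2 + 4*l - 5)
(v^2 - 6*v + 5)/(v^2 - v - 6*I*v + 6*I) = (v - 5)/(v - 6*I)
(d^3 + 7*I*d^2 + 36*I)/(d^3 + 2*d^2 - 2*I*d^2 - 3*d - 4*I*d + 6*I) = (d^2 + 9*I*d - 18)/(d^2 + 2*d - 3)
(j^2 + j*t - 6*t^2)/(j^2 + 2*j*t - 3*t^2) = (-j + 2*t)/(-j + t)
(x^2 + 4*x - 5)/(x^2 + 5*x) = (x - 1)/x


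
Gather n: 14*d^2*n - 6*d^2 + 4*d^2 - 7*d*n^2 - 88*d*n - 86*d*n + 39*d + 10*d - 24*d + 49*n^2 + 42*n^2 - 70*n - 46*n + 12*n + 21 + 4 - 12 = -2*d^2 + 25*d + n^2*(91 - 7*d) + n*(14*d^2 - 174*d - 104) + 13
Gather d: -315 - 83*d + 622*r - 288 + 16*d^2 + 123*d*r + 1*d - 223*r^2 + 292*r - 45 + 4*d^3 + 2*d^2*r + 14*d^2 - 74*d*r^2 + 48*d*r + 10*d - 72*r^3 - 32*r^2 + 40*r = 4*d^3 + d^2*(2*r + 30) + d*(-74*r^2 + 171*r - 72) - 72*r^3 - 255*r^2 + 954*r - 648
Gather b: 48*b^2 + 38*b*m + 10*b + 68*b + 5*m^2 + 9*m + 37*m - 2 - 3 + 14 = 48*b^2 + b*(38*m + 78) + 5*m^2 + 46*m + 9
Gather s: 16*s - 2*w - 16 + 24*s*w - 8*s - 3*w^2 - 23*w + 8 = s*(24*w + 8) - 3*w^2 - 25*w - 8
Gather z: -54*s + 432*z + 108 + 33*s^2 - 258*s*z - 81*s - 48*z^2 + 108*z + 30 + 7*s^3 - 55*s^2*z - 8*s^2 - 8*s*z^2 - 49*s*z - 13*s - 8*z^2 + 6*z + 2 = 7*s^3 + 25*s^2 - 148*s + z^2*(-8*s - 56) + z*(-55*s^2 - 307*s + 546) + 140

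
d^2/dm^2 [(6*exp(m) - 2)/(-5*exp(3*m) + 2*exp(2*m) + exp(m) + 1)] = (-600*exp(6*m) + 630*exp(5*m) - 364*exp(4*m) - 366*exp(3*m) + 174*exp(2*m) - 8*exp(m) - 8)*exp(m)/(125*exp(9*m) - 150*exp(8*m) - 15*exp(7*m) - 23*exp(6*m) + 63*exp(5*m) + 12*exp(4*m) + 2*exp(3*m) - 9*exp(2*m) - 3*exp(m) - 1)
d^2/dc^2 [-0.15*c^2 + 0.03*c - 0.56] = -0.300000000000000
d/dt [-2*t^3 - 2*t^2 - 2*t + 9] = -6*t^2 - 4*t - 2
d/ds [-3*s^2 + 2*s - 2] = 2 - 6*s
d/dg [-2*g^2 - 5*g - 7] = -4*g - 5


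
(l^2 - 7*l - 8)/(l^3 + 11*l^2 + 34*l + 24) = (l - 8)/(l^2 + 10*l + 24)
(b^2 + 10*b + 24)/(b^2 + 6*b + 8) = (b + 6)/(b + 2)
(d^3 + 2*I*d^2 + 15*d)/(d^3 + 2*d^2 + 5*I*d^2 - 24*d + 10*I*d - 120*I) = d*(d - 3*I)/(d^2 + 2*d - 24)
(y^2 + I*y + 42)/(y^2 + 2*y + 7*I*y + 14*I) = (y - 6*I)/(y + 2)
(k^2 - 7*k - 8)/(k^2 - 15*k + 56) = (k + 1)/(k - 7)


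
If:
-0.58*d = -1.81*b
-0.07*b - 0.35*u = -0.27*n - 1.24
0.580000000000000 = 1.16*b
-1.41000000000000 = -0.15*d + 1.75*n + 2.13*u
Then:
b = 0.50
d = 1.56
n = -2.51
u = 1.51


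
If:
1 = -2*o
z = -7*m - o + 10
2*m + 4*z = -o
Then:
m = 83/52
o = -1/2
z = -35/52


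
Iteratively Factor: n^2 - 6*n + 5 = (n - 1)*(n - 5)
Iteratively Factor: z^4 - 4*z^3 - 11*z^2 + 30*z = (z)*(z^3 - 4*z^2 - 11*z + 30) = z*(z - 5)*(z^2 + z - 6) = z*(z - 5)*(z - 2)*(z + 3)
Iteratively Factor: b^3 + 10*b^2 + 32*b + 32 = (b + 4)*(b^2 + 6*b + 8) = (b + 2)*(b + 4)*(b + 4)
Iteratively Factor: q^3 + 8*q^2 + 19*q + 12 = (q + 1)*(q^2 + 7*q + 12) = (q + 1)*(q + 4)*(q + 3)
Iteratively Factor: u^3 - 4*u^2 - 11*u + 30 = (u - 2)*(u^2 - 2*u - 15) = (u - 2)*(u + 3)*(u - 5)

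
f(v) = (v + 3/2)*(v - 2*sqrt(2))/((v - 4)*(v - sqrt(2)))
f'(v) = -(v + 3/2)*(v - 2*sqrt(2))/((v - 4)*(v - sqrt(2))^2) + (v + 3/2)/((v - 4)*(v - sqrt(2))) + (v - 2*sqrt(2))/((v - 4)*(v - sqrt(2))) - (v + 3/2)*(v - 2*sqrt(2))/((v - 4)^2*(v - sqrt(2))) = (-(v - 4)*(v - 2*sqrt(2))*(2*v + 3) + (v - 4)*(v - sqrt(2))*(4*v - 4*sqrt(2) + 3) - (v - 2*sqrt(2))*(v - sqrt(2))*(2*v + 3))/(2*(v - 4)^2*(v - sqrt(2))^2)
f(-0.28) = -0.52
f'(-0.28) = -0.69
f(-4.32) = 0.42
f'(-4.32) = -0.08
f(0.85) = -2.62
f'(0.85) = -5.26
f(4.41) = 7.61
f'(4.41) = -15.00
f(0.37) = -1.21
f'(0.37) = -1.65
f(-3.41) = 0.33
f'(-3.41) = -0.11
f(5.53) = 3.02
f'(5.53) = -1.16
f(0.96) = -3.33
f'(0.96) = -8.00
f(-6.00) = 0.54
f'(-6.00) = -0.05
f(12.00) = 1.46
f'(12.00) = -0.05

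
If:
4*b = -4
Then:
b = -1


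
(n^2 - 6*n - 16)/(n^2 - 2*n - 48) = (n + 2)/(n + 6)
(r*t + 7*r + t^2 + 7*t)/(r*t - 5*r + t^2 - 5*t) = (t + 7)/(t - 5)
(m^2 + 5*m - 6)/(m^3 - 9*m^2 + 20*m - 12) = (m + 6)/(m^2 - 8*m + 12)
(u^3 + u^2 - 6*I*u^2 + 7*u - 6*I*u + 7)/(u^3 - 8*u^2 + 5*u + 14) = (u^2 - 6*I*u + 7)/(u^2 - 9*u + 14)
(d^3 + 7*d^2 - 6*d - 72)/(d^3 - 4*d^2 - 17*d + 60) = (d + 6)/(d - 5)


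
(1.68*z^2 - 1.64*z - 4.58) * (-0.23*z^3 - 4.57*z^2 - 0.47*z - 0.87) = -0.3864*z^5 - 7.3004*z^4 + 7.7586*z^3 + 20.2398*z^2 + 3.5794*z + 3.9846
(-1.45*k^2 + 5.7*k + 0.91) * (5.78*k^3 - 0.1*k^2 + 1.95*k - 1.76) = -8.381*k^5 + 33.091*k^4 + 1.8623*k^3 + 13.576*k^2 - 8.2575*k - 1.6016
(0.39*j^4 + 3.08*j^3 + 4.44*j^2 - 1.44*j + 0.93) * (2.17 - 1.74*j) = -0.6786*j^5 - 4.5129*j^4 - 1.042*j^3 + 12.1404*j^2 - 4.743*j + 2.0181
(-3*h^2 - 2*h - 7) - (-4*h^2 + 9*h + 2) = h^2 - 11*h - 9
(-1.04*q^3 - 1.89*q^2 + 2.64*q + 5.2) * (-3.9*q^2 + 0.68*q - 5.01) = 4.056*q^5 + 6.6638*q^4 - 6.3708*q^3 - 9.0159*q^2 - 9.6904*q - 26.052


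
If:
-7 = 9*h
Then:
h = -7/9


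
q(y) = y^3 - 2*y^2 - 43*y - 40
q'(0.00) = -43.00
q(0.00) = -40.00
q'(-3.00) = -4.00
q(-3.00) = 44.00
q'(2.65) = -32.53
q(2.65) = -149.39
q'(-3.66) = 11.83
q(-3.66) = 41.56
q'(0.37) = -44.07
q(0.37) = -56.13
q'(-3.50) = 7.75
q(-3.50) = 43.12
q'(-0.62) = -39.37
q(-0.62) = -14.35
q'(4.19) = -7.09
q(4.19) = -181.72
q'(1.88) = -39.92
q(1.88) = -121.26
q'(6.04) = 42.28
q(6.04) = -152.33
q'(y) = 3*y^2 - 4*y - 43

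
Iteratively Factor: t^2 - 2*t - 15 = (t - 5)*(t + 3)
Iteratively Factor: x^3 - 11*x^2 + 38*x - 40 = (x - 2)*(x^2 - 9*x + 20) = (x - 5)*(x - 2)*(x - 4)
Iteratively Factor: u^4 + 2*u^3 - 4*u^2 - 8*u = (u)*(u^3 + 2*u^2 - 4*u - 8) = u*(u + 2)*(u^2 - 4) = u*(u - 2)*(u + 2)*(u + 2)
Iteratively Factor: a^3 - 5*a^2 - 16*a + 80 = (a - 4)*(a^2 - a - 20) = (a - 4)*(a + 4)*(a - 5)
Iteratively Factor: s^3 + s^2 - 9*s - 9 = (s + 1)*(s^2 - 9) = (s + 1)*(s + 3)*(s - 3)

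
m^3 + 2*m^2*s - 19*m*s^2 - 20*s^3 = (m - 4*s)*(m + s)*(m + 5*s)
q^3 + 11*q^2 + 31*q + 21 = (q + 1)*(q + 3)*(q + 7)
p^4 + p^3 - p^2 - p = p*(p - 1)*(p + 1)^2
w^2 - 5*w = w*(w - 5)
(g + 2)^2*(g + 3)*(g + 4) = g^4 + 11*g^3 + 44*g^2 + 76*g + 48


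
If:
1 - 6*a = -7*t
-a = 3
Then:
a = -3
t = -19/7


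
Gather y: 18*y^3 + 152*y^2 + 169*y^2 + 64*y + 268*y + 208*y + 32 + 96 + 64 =18*y^3 + 321*y^2 + 540*y + 192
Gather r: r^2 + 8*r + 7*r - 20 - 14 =r^2 + 15*r - 34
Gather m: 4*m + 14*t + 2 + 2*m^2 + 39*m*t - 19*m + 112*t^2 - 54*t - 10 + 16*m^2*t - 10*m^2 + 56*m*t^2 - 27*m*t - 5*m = m^2*(16*t - 8) + m*(56*t^2 + 12*t - 20) + 112*t^2 - 40*t - 8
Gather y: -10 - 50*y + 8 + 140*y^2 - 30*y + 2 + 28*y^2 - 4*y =168*y^2 - 84*y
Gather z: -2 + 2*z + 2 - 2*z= 0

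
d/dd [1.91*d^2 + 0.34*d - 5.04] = 3.82*d + 0.34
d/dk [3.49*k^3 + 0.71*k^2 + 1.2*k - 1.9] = 10.47*k^2 + 1.42*k + 1.2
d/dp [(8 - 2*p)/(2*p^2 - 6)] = (-p^2 + 2*p*(p - 4) + 3)/(p^2 - 3)^2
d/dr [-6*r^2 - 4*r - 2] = -12*r - 4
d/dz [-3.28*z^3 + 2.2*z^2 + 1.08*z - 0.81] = -9.84*z^2 + 4.4*z + 1.08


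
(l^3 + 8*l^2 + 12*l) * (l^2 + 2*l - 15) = l^5 + 10*l^4 + 13*l^3 - 96*l^2 - 180*l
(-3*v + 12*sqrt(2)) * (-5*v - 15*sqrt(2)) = 15*v^2 - 15*sqrt(2)*v - 360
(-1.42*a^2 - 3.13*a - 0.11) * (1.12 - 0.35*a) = 0.497*a^3 - 0.4949*a^2 - 3.4671*a - 0.1232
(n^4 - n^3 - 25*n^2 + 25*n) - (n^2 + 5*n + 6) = n^4 - n^3 - 26*n^2 + 20*n - 6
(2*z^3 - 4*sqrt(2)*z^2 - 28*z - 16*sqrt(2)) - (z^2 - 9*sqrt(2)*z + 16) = 2*z^3 - 4*sqrt(2)*z^2 - z^2 - 28*z + 9*sqrt(2)*z - 16*sqrt(2) - 16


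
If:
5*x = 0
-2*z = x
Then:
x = 0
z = 0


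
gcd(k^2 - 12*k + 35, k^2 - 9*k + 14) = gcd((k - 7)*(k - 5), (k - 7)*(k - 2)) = k - 7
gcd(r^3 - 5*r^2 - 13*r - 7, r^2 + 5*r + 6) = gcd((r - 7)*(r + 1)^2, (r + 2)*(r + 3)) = 1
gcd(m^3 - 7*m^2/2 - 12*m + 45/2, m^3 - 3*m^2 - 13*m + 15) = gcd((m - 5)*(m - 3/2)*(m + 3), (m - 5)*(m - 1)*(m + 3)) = m^2 - 2*m - 15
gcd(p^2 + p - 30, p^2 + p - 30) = p^2 + p - 30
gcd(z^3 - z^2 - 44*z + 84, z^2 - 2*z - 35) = 1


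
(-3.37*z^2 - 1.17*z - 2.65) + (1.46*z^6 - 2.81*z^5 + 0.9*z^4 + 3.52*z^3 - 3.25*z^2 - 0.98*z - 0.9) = 1.46*z^6 - 2.81*z^5 + 0.9*z^4 + 3.52*z^3 - 6.62*z^2 - 2.15*z - 3.55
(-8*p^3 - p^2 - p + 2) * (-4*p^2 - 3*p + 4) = 32*p^5 + 28*p^4 - 25*p^3 - 9*p^2 - 10*p + 8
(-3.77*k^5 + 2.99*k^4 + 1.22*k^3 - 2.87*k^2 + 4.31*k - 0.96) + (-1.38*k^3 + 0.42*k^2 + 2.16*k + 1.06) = -3.77*k^5 + 2.99*k^4 - 0.16*k^3 - 2.45*k^2 + 6.47*k + 0.1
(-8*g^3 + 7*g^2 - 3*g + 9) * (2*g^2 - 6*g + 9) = -16*g^5 + 62*g^4 - 120*g^3 + 99*g^2 - 81*g + 81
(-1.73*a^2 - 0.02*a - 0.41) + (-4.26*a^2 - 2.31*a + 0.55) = -5.99*a^2 - 2.33*a + 0.14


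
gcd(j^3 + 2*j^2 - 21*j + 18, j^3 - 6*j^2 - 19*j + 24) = j - 1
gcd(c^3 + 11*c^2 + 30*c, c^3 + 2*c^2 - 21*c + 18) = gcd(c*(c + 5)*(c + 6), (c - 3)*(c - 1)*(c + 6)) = c + 6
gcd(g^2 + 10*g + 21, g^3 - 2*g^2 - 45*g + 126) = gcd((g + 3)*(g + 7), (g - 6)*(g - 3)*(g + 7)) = g + 7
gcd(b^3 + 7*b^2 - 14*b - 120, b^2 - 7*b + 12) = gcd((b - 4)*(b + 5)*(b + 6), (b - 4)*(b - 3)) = b - 4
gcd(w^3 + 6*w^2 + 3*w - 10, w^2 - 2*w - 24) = 1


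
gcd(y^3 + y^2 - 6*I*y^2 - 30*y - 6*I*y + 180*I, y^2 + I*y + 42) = y - 6*I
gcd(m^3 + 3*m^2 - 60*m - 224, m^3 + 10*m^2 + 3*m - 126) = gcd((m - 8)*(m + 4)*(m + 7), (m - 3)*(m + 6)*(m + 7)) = m + 7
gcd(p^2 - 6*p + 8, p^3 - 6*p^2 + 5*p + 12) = p - 4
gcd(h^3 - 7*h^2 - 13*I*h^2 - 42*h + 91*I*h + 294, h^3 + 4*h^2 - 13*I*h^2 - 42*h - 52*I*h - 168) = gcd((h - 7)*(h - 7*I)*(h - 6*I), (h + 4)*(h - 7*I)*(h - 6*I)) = h^2 - 13*I*h - 42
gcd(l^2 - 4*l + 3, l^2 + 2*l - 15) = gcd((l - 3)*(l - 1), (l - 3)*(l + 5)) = l - 3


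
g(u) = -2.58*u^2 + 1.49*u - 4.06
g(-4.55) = -64.25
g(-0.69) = -6.32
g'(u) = 1.49 - 5.16*u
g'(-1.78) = 10.67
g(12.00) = -357.70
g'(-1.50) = 9.23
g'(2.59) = -11.87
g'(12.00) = -60.43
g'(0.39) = -0.52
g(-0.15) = -4.34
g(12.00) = -357.70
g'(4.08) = -19.56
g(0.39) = -3.87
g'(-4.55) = 24.97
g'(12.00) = -60.43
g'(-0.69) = 5.05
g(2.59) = -17.51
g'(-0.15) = 2.26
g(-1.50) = -12.10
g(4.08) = -40.93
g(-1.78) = -14.89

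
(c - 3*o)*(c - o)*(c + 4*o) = c^3 - 13*c*o^2 + 12*o^3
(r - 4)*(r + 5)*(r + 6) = r^3 + 7*r^2 - 14*r - 120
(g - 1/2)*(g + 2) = g^2 + 3*g/2 - 1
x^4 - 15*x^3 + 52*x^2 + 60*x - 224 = (x - 8)*(x - 7)*(x - 2)*(x + 2)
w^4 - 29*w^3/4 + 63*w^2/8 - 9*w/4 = w*(w - 6)*(w - 3/4)*(w - 1/2)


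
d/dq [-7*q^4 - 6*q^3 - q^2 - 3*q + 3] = -28*q^3 - 18*q^2 - 2*q - 3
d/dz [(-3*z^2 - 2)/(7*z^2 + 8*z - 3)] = 2*(-12*z^2 + 23*z + 8)/(49*z^4 + 112*z^3 + 22*z^2 - 48*z + 9)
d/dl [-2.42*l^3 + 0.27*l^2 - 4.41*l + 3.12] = -7.26*l^2 + 0.54*l - 4.41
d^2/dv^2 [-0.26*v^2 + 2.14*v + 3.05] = -0.520000000000000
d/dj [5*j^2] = 10*j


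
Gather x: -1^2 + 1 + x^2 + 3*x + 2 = x^2 + 3*x + 2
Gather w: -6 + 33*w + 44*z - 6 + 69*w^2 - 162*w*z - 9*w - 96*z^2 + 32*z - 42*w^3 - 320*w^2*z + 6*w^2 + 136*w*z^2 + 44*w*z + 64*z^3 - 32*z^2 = -42*w^3 + w^2*(75 - 320*z) + w*(136*z^2 - 118*z + 24) + 64*z^3 - 128*z^2 + 76*z - 12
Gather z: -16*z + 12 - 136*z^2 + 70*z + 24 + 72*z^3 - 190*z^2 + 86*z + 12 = 72*z^3 - 326*z^2 + 140*z + 48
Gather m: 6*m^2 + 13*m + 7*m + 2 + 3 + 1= 6*m^2 + 20*m + 6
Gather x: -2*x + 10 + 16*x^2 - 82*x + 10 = 16*x^2 - 84*x + 20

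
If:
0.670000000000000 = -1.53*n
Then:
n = -0.44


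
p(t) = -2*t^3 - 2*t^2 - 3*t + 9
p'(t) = -6*t^2 - 4*t - 3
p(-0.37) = 9.94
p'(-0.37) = -2.34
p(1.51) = -6.98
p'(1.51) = -22.72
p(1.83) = -15.44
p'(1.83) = -30.41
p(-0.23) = 9.61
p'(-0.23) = -2.40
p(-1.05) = 12.26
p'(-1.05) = -5.42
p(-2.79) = 45.24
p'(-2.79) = -38.54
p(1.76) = -13.38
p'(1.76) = -28.63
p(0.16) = 8.46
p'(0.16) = -3.79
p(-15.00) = 6354.00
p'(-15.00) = -1293.00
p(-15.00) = 6354.00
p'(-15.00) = -1293.00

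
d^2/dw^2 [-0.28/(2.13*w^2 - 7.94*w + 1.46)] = (2.540664*w^2 - 9.470832*w - 0.28*(4.26*w - 7.94)*(8.52*w - 15.88) + 1.741488)/(2.13*w^2 - 7.94*w + 1.46)^3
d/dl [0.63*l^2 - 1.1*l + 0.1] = 1.26*l - 1.1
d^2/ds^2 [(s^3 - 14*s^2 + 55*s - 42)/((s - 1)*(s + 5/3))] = 3588/(27*s^3 + 135*s^2 + 225*s + 125)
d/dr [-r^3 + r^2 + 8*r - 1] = -3*r^2 + 2*r + 8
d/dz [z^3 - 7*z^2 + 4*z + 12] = 3*z^2 - 14*z + 4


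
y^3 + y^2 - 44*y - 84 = (y - 7)*(y + 2)*(y + 6)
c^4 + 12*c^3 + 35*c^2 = c^2*(c + 5)*(c + 7)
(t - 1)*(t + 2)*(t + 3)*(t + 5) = t^4 + 9*t^3 + 21*t^2 - t - 30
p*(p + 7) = p^2 + 7*p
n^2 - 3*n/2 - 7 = (n - 7/2)*(n + 2)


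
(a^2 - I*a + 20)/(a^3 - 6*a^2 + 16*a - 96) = (a - 5*I)/(a^2 + a*(-6 - 4*I) + 24*I)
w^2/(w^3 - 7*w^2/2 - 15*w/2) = 2*w/(2*w^2 - 7*w - 15)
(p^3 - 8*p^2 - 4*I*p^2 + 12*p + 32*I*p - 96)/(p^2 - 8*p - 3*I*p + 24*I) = (p^2 - 4*I*p + 12)/(p - 3*I)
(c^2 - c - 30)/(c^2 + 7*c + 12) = (c^2 - c - 30)/(c^2 + 7*c + 12)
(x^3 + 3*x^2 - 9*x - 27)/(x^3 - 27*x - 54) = (x - 3)/(x - 6)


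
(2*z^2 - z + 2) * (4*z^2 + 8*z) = 8*z^4 + 12*z^3 + 16*z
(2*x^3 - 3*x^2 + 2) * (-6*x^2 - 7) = -12*x^5 + 18*x^4 - 14*x^3 + 9*x^2 - 14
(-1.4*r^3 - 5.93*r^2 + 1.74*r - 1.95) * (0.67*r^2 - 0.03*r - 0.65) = -0.938*r^5 - 3.9311*r^4 + 2.2537*r^3 + 2.4958*r^2 - 1.0725*r + 1.2675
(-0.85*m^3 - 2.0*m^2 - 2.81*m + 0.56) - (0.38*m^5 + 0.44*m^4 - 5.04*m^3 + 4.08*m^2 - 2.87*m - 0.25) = -0.38*m^5 - 0.44*m^4 + 4.19*m^3 - 6.08*m^2 + 0.0600000000000001*m + 0.81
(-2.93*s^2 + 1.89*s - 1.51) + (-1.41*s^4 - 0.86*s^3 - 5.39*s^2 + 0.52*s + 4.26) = -1.41*s^4 - 0.86*s^3 - 8.32*s^2 + 2.41*s + 2.75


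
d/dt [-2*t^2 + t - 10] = 1 - 4*t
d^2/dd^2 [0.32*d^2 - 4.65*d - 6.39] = 0.640000000000000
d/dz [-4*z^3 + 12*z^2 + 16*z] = -12*z^2 + 24*z + 16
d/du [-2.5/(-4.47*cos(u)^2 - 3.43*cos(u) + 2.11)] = (22.35*cos(u) + 8.575)*sin(u)/(4.47*cos(u)^2 + 3.43*cos(u) - 2.11)^2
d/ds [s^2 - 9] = 2*s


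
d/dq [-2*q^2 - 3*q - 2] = -4*q - 3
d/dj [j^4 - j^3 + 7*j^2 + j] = 4*j^3 - 3*j^2 + 14*j + 1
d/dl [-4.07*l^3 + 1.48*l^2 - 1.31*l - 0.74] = -12.21*l^2 + 2.96*l - 1.31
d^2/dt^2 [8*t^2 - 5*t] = 16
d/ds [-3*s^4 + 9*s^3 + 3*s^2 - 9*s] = -12*s^3 + 27*s^2 + 6*s - 9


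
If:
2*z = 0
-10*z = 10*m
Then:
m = 0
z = 0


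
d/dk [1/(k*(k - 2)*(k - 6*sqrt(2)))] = (-k*(k - 2) - k*(k - 6*sqrt(2)) - (k - 2)*(k - 6*sqrt(2)))/(k^2*(k - 2)^2*(k - 6*sqrt(2))^2)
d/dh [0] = 0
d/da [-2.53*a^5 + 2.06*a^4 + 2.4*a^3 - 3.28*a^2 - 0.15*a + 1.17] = -12.65*a^4 + 8.24*a^3 + 7.2*a^2 - 6.56*a - 0.15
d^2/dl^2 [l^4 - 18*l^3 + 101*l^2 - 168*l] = 12*l^2 - 108*l + 202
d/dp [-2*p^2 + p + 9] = 1 - 4*p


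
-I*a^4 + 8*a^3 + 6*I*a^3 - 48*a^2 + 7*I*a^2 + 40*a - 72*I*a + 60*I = (a - 5)*(a + 2*I)*(a + 6*I)*(-I*a + I)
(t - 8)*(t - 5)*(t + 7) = t^3 - 6*t^2 - 51*t + 280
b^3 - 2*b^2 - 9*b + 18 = (b - 3)*(b - 2)*(b + 3)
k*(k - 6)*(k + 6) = k^3 - 36*k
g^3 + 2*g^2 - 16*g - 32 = (g - 4)*(g + 2)*(g + 4)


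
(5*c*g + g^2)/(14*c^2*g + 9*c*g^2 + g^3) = (5*c + g)/(14*c^2 + 9*c*g + g^2)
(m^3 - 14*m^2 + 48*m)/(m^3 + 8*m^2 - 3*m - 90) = m*(m^2 - 14*m + 48)/(m^3 + 8*m^2 - 3*m - 90)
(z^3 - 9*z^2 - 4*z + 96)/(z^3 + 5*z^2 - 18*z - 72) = (z - 8)/(z + 6)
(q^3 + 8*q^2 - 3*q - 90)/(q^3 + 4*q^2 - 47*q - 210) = (q - 3)/(q - 7)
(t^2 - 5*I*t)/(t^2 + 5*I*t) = (t - 5*I)/(t + 5*I)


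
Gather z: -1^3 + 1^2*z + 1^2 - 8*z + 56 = 56 - 7*z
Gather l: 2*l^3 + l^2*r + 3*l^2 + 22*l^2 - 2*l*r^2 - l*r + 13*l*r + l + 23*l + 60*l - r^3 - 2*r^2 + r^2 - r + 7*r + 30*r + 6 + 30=2*l^3 + l^2*(r + 25) + l*(-2*r^2 + 12*r + 84) - r^3 - r^2 + 36*r + 36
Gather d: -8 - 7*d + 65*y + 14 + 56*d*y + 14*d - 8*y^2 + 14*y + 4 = d*(56*y + 7) - 8*y^2 + 79*y + 10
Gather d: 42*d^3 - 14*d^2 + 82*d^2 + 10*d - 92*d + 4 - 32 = 42*d^3 + 68*d^2 - 82*d - 28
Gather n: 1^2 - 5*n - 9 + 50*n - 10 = 45*n - 18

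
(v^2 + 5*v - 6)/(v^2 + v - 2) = (v + 6)/(v + 2)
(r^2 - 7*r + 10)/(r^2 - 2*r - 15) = (r - 2)/(r + 3)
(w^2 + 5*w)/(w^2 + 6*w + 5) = w/(w + 1)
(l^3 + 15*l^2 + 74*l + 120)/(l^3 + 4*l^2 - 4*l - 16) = (l^2 + 11*l + 30)/(l^2 - 4)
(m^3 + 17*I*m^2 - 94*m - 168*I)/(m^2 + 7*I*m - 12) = (m^2 + 13*I*m - 42)/(m + 3*I)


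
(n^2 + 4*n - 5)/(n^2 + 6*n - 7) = (n + 5)/(n + 7)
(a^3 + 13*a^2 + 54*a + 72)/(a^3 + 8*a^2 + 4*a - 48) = (a + 3)/(a - 2)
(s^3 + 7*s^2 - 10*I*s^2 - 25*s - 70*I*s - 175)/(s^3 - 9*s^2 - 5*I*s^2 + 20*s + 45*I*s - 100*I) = (s^2 + s*(7 - 5*I) - 35*I)/(s^2 - 9*s + 20)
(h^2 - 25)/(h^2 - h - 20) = (h + 5)/(h + 4)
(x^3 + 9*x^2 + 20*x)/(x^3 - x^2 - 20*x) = (x + 5)/(x - 5)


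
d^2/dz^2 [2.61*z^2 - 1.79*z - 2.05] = 5.22000000000000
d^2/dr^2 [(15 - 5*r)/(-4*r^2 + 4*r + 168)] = 5*((4 - 3*r)*(-r^2 + r + 42) - (r - 3)*(2*r - 1)^2)/(2*(-r^2 + r + 42)^3)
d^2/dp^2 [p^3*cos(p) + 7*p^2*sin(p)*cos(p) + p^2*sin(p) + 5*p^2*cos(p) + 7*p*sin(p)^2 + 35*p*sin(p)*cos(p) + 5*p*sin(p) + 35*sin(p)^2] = -p^3*cos(p) - 7*p^2*sin(p) - 14*p^2*sin(2*p) - 5*p^2*cos(p) - 25*p*sin(p) - 70*p*sin(2*p) + 10*p*cos(p) + 42*p*cos(2*p) + 2*sin(p) + 21*sin(2*p) + 20*cos(p) + 140*cos(2*p)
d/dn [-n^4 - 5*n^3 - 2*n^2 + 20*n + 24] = -4*n^3 - 15*n^2 - 4*n + 20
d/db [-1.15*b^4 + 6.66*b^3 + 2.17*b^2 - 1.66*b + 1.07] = -4.6*b^3 + 19.98*b^2 + 4.34*b - 1.66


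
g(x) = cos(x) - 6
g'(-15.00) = 0.65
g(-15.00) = -6.76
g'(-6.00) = -0.28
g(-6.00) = -5.04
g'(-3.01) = 0.13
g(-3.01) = -6.99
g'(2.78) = -0.35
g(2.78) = -6.94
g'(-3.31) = -0.17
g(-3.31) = -6.99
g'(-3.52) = -0.37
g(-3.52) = -6.93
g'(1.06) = -0.87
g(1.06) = -5.51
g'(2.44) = -0.65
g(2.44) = -6.76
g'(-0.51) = 0.49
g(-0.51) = -5.13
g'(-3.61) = -0.45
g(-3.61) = -6.89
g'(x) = -sin(x)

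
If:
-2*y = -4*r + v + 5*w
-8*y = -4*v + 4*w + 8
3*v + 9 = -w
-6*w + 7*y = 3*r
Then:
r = -431/158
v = -214/79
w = -69/79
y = -303/158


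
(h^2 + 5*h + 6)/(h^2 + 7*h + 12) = (h + 2)/(h + 4)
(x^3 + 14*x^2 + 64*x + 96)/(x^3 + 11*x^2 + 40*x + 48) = (x + 6)/(x + 3)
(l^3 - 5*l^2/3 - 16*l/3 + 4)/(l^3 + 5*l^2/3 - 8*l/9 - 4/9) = 3*(l - 3)/(3*l + 1)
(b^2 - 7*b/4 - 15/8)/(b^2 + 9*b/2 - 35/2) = (b + 3/4)/(b + 7)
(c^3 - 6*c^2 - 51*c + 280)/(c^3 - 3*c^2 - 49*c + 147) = (c^2 - 13*c + 40)/(c^2 - 10*c + 21)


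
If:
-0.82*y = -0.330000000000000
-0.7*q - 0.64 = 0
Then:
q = -0.91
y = 0.40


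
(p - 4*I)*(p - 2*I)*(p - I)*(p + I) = p^4 - 6*I*p^3 - 7*p^2 - 6*I*p - 8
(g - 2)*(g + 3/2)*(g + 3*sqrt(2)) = g^3 - g^2/2 + 3*sqrt(2)*g^2 - 3*g - 3*sqrt(2)*g/2 - 9*sqrt(2)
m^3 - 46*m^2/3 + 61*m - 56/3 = (m - 8)*(m - 7)*(m - 1/3)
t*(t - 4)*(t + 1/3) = t^3 - 11*t^2/3 - 4*t/3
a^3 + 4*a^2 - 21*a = a*(a - 3)*(a + 7)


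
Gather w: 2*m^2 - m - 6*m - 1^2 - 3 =2*m^2 - 7*m - 4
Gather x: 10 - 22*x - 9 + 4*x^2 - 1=4*x^2 - 22*x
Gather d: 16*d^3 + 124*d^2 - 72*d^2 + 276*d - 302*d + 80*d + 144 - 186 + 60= 16*d^3 + 52*d^2 + 54*d + 18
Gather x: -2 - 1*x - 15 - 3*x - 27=-4*x - 44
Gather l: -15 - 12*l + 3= -12*l - 12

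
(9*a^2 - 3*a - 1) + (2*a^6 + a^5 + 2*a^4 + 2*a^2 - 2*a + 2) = 2*a^6 + a^5 + 2*a^4 + 11*a^2 - 5*a + 1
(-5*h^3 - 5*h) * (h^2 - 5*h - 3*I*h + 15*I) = -5*h^5 + 25*h^4 + 15*I*h^4 - 5*h^3 - 75*I*h^3 + 25*h^2 + 15*I*h^2 - 75*I*h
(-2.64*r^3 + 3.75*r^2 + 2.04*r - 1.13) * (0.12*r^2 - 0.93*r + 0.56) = -0.3168*r^5 + 2.9052*r^4 - 4.7211*r^3 + 0.0671999999999999*r^2 + 2.1933*r - 0.6328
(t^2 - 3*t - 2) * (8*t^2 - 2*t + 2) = 8*t^4 - 26*t^3 - 8*t^2 - 2*t - 4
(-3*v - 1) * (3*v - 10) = -9*v^2 + 27*v + 10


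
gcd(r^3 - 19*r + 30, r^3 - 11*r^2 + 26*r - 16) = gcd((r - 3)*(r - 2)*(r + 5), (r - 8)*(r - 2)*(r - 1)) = r - 2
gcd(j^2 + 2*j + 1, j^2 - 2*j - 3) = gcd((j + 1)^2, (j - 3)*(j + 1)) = j + 1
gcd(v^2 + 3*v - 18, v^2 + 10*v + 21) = 1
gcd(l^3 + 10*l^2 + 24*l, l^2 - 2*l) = l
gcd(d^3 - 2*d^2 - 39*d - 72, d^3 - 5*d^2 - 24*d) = d^2 - 5*d - 24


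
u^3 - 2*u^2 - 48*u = u*(u - 8)*(u + 6)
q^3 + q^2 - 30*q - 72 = (q - 6)*(q + 3)*(q + 4)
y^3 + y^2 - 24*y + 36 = (y - 3)*(y - 2)*(y + 6)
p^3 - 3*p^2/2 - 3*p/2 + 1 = (p - 2)*(p - 1/2)*(p + 1)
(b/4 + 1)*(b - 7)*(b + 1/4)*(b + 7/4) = b^4/4 - b^3/4 - 537*b^2/64 - 917*b/64 - 49/16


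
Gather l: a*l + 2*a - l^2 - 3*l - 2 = 2*a - l^2 + l*(a - 3) - 2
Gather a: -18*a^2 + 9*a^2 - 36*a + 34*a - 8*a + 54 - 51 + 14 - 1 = -9*a^2 - 10*a + 16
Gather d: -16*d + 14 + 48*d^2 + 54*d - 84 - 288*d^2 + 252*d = -240*d^2 + 290*d - 70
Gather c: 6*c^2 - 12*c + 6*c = 6*c^2 - 6*c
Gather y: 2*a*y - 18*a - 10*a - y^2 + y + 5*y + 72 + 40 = -28*a - y^2 + y*(2*a + 6) + 112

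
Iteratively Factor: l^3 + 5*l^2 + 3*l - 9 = (l + 3)*(l^2 + 2*l - 3) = (l - 1)*(l + 3)*(l + 3)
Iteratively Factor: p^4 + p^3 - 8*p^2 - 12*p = (p)*(p^3 + p^2 - 8*p - 12) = p*(p - 3)*(p^2 + 4*p + 4) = p*(p - 3)*(p + 2)*(p + 2)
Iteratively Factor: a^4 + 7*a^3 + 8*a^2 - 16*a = (a + 4)*(a^3 + 3*a^2 - 4*a) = a*(a + 4)*(a^2 + 3*a - 4) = a*(a + 4)^2*(a - 1)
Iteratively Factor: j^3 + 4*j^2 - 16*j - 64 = (j + 4)*(j^2 - 16) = (j + 4)^2*(j - 4)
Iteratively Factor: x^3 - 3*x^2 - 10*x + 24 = (x - 4)*(x^2 + x - 6) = (x - 4)*(x - 2)*(x + 3)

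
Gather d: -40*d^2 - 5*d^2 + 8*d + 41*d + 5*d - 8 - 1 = -45*d^2 + 54*d - 9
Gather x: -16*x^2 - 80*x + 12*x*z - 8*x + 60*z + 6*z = -16*x^2 + x*(12*z - 88) + 66*z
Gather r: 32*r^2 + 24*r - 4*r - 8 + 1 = 32*r^2 + 20*r - 7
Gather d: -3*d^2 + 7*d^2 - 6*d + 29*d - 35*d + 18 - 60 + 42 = 4*d^2 - 12*d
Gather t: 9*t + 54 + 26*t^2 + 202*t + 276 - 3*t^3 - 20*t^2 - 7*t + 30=-3*t^3 + 6*t^2 + 204*t + 360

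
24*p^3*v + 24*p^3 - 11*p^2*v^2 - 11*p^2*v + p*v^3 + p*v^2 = (-8*p + v)*(-3*p + v)*(p*v + p)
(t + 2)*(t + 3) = t^2 + 5*t + 6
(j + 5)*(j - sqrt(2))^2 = j^3 - 2*sqrt(2)*j^2 + 5*j^2 - 10*sqrt(2)*j + 2*j + 10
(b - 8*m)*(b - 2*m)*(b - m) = b^3 - 11*b^2*m + 26*b*m^2 - 16*m^3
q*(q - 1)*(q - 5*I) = q^3 - q^2 - 5*I*q^2 + 5*I*q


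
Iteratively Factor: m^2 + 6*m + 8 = (m + 4)*(m + 2)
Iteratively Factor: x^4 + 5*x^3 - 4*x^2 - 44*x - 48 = (x + 2)*(x^3 + 3*x^2 - 10*x - 24) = (x - 3)*(x + 2)*(x^2 + 6*x + 8) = (x - 3)*(x + 2)*(x + 4)*(x + 2)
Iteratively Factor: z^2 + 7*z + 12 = (z + 3)*(z + 4)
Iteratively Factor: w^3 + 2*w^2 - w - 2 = (w + 1)*(w^2 + w - 2) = (w + 1)*(w + 2)*(w - 1)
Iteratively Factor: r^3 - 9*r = (r - 3)*(r^2 + 3*r) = (r - 3)*(r + 3)*(r)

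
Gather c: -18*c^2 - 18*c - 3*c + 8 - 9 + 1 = -18*c^2 - 21*c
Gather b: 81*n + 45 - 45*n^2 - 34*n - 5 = -45*n^2 + 47*n + 40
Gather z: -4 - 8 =-12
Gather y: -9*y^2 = -9*y^2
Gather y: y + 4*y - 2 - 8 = 5*y - 10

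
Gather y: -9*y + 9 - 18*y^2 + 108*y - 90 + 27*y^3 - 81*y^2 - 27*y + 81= 27*y^3 - 99*y^2 + 72*y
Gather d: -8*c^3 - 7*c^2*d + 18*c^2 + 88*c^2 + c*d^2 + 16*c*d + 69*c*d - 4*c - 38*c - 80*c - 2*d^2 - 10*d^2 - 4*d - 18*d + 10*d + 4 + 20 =-8*c^3 + 106*c^2 - 122*c + d^2*(c - 12) + d*(-7*c^2 + 85*c - 12) + 24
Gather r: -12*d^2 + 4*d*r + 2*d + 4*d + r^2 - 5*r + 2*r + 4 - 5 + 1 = -12*d^2 + 6*d + r^2 + r*(4*d - 3)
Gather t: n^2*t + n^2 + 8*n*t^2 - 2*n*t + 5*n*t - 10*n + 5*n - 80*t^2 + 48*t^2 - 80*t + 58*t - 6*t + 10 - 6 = n^2 - 5*n + t^2*(8*n - 32) + t*(n^2 + 3*n - 28) + 4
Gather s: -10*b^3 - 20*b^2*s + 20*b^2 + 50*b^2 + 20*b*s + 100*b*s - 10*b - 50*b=-10*b^3 + 70*b^2 - 60*b + s*(-20*b^2 + 120*b)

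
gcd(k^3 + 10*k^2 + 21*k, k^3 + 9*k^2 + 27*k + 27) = k + 3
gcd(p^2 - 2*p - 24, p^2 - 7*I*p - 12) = 1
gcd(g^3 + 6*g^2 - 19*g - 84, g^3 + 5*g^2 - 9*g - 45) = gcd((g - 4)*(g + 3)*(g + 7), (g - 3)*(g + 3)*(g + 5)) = g + 3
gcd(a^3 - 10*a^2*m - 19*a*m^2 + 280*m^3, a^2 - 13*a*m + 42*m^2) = a - 7*m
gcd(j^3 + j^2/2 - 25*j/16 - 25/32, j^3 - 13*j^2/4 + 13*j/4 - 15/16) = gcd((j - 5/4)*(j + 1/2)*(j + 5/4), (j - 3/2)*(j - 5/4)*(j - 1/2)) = j - 5/4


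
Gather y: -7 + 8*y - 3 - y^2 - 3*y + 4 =-y^2 + 5*y - 6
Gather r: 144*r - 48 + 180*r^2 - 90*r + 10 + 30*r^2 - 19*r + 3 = 210*r^2 + 35*r - 35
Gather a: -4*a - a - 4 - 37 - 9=-5*a - 50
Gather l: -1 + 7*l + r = 7*l + r - 1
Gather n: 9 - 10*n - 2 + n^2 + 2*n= n^2 - 8*n + 7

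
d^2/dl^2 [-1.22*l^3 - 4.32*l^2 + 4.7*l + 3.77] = -7.32*l - 8.64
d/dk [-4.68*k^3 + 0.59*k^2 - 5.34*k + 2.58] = -14.04*k^2 + 1.18*k - 5.34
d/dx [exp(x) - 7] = exp(x)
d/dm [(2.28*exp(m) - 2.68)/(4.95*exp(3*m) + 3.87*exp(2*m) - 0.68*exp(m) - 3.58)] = (-22.572*exp(3*m) + 30.9744*exp(2*m) + 20.7432*exp(m) - 9.9848)*exp(m)/(24.5025*exp(6*m) + 38.313*exp(5*m) + 8.2449*exp(4*m) - 40.7052*exp(3*m) - 27.2468*exp(2*m) + 4.8688*exp(m) + 12.8164)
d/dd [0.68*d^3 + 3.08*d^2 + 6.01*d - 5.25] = 2.04*d^2 + 6.16*d + 6.01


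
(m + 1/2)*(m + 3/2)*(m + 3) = m^3 + 5*m^2 + 27*m/4 + 9/4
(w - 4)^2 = w^2 - 8*w + 16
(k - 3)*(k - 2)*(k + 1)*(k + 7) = k^4 + 3*k^3 - 27*k^2 + 13*k + 42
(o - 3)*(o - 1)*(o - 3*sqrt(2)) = o^3 - 3*sqrt(2)*o^2 - 4*o^2 + 3*o + 12*sqrt(2)*o - 9*sqrt(2)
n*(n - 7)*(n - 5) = n^3 - 12*n^2 + 35*n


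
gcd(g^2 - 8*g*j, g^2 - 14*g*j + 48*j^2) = g - 8*j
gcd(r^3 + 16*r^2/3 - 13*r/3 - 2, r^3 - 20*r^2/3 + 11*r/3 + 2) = r^2 - 2*r/3 - 1/3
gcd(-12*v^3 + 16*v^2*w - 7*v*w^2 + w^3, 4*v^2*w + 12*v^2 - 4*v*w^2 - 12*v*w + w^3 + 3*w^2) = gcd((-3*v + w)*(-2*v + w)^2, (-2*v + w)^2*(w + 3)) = 4*v^2 - 4*v*w + w^2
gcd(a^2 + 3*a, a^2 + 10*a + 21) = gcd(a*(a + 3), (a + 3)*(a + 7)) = a + 3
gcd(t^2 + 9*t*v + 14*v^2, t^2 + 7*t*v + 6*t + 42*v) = t + 7*v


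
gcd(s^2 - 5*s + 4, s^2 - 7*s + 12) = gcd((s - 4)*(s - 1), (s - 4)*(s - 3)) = s - 4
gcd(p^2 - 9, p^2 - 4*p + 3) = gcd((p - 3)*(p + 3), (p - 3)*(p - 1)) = p - 3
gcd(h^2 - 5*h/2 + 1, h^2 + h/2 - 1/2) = h - 1/2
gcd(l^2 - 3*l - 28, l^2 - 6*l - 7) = l - 7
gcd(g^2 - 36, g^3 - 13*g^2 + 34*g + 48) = g - 6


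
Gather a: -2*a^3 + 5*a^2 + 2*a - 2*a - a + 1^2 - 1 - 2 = -2*a^3 + 5*a^2 - a - 2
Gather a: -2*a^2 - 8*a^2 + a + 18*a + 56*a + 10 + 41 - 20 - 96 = -10*a^2 + 75*a - 65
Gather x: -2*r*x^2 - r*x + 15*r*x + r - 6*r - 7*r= -2*r*x^2 + 14*r*x - 12*r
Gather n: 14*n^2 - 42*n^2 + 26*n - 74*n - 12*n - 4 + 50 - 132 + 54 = -28*n^2 - 60*n - 32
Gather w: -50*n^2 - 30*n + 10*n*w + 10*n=-50*n^2 + 10*n*w - 20*n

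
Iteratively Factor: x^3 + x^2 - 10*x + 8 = (x + 4)*(x^2 - 3*x + 2) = (x - 1)*(x + 4)*(x - 2)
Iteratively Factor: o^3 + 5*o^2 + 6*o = (o + 2)*(o^2 + 3*o) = o*(o + 2)*(o + 3)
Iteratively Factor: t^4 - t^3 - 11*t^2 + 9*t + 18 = (t + 3)*(t^3 - 4*t^2 + t + 6) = (t - 3)*(t + 3)*(t^2 - t - 2) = (t - 3)*(t - 2)*(t + 3)*(t + 1)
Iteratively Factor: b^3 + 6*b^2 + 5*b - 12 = (b + 4)*(b^2 + 2*b - 3) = (b - 1)*(b + 4)*(b + 3)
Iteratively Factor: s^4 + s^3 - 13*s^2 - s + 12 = (s - 3)*(s^3 + 4*s^2 - s - 4) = (s - 3)*(s + 1)*(s^2 + 3*s - 4) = (s - 3)*(s - 1)*(s + 1)*(s + 4)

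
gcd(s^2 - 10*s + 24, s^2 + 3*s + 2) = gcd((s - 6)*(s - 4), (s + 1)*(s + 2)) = 1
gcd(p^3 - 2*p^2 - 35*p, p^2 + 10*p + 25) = p + 5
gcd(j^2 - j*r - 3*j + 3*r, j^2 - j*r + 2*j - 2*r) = -j + r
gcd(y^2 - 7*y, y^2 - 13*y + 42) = y - 7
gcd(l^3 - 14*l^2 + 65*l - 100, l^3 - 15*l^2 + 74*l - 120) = l^2 - 9*l + 20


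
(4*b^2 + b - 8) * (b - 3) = 4*b^3 - 11*b^2 - 11*b + 24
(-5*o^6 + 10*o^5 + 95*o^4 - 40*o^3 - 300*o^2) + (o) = -5*o^6 + 10*o^5 + 95*o^4 - 40*o^3 - 300*o^2 + o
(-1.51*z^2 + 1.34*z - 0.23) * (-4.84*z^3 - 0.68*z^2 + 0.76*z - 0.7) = 7.3084*z^5 - 5.4588*z^4 - 0.9456*z^3 + 2.2318*z^2 - 1.1128*z + 0.161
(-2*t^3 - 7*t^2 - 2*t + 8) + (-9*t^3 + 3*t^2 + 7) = -11*t^3 - 4*t^2 - 2*t + 15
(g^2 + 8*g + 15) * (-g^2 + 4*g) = -g^4 - 4*g^3 + 17*g^2 + 60*g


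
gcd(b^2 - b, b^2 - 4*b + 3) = b - 1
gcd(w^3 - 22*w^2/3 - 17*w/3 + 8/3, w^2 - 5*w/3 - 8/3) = w + 1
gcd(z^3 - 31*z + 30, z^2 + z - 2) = z - 1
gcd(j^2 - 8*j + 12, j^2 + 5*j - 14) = j - 2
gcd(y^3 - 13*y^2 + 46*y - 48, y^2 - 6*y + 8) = y - 2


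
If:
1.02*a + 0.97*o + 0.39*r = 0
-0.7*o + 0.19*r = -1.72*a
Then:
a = -0.191949294828744*r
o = -0.200218267293486*r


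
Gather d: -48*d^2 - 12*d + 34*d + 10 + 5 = -48*d^2 + 22*d + 15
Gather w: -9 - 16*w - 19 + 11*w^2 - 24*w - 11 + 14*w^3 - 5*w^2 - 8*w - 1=14*w^3 + 6*w^2 - 48*w - 40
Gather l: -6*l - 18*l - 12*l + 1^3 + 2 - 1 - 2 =-36*l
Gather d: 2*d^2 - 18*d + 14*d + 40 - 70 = 2*d^2 - 4*d - 30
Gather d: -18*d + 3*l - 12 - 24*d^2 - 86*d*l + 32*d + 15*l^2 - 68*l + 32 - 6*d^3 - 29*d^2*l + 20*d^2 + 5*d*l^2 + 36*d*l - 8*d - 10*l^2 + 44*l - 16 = -6*d^3 + d^2*(-29*l - 4) + d*(5*l^2 - 50*l + 6) + 5*l^2 - 21*l + 4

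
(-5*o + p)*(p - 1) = -5*o*p + 5*o + p^2 - p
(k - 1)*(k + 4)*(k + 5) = k^3 + 8*k^2 + 11*k - 20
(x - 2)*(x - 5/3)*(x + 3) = x^3 - 2*x^2/3 - 23*x/3 + 10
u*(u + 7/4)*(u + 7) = u^3 + 35*u^2/4 + 49*u/4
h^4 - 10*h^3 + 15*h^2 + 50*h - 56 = (h - 7)*(h - 4)*(h - 1)*(h + 2)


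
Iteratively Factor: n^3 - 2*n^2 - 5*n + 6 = (n - 1)*(n^2 - n - 6) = (n - 3)*(n - 1)*(n + 2)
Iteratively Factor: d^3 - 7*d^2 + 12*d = (d - 4)*(d^2 - 3*d) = (d - 4)*(d - 3)*(d)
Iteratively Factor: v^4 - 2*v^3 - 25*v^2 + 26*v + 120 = (v + 4)*(v^3 - 6*v^2 - v + 30) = (v - 3)*(v + 4)*(v^2 - 3*v - 10) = (v - 3)*(v + 2)*(v + 4)*(v - 5)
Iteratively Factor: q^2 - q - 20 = (q - 5)*(q + 4)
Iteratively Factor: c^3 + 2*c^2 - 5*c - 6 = (c - 2)*(c^2 + 4*c + 3) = (c - 2)*(c + 1)*(c + 3)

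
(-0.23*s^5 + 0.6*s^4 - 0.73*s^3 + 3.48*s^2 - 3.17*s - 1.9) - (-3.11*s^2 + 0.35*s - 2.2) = -0.23*s^5 + 0.6*s^4 - 0.73*s^3 + 6.59*s^2 - 3.52*s + 0.3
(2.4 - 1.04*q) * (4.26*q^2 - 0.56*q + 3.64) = -4.4304*q^3 + 10.8064*q^2 - 5.1296*q + 8.736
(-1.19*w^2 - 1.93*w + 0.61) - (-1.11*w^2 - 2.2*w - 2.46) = -0.0799999999999998*w^2 + 0.27*w + 3.07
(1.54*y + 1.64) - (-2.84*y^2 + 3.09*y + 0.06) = 2.84*y^2 - 1.55*y + 1.58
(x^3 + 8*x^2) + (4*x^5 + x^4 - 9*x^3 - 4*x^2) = 4*x^5 + x^4 - 8*x^3 + 4*x^2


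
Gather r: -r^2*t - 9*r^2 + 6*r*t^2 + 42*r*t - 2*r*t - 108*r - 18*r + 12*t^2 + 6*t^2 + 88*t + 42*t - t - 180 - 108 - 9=r^2*(-t - 9) + r*(6*t^2 + 40*t - 126) + 18*t^2 + 129*t - 297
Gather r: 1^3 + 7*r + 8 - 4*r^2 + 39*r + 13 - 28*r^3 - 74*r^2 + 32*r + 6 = -28*r^3 - 78*r^2 + 78*r + 28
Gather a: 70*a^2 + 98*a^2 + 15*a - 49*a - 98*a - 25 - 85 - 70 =168*a^2 - 132*a - 180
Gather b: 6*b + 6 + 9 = 6*b + 15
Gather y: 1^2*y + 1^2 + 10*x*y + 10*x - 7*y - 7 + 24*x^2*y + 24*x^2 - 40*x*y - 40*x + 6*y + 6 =24*x^2 - 30*x + y*(24*x^2 - 30*x)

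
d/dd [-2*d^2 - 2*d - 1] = -4*d - 2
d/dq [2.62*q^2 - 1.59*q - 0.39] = 5.24*q - 1.59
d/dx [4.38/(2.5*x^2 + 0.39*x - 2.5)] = (-21.9*x - 1.7082)/(2.5*x^2 + 0.39*x - 2.5)^2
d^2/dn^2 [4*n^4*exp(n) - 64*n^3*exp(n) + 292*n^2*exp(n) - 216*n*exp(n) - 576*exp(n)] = 4*(n^4 - 8*n^3 - 11*n^2 + 142*n - 106)*exp(n)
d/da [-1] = 0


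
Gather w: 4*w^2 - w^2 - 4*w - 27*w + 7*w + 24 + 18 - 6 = 3*w^2 - 24*w + 36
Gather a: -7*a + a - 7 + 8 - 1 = -6*a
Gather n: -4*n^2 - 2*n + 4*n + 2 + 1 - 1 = -4*n^2 + 2*n + 2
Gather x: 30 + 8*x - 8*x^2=-8*x^2 + 8*x + 30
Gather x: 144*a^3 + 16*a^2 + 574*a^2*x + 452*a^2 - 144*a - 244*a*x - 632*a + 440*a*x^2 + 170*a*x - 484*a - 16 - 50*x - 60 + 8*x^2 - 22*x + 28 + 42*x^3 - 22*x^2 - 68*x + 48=144*a^3 + 468*a^2 - 1260*a + 42*x^3 + x^2*(440*a - 14) + x*(574*a^2 - 74*a - 140)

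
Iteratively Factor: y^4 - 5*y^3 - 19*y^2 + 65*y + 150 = (y - 5)*(y^3 - 19*y - 30) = (y - 5)*(y + 3)*(y^2 - 3*y - 10) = (y - 5)^2*(y + 3)*(y + 2)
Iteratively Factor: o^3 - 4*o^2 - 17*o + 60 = (o + 4)*(o^2 - 8*o + 15) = (o - 3)*(o + 4)*(o - 5)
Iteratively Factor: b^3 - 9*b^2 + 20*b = (b - 4)*(b^2 - 5*b) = b*(b - 4)*(b - 5)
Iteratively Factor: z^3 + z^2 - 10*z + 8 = (z - 1)*(z^2 + 2*z - 8) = (z - 1)*(z + 4)*(z - 2)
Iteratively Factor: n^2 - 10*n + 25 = (n - 5)*(n - 5)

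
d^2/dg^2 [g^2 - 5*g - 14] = 2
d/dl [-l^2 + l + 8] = 1 - 2*l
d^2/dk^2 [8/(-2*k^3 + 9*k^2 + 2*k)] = 16*(3*k*(2*k - 3)*(-2*k^2 + 9*k + 2) + 4*(-3*k^2 + 9*k + 1)^2)/(k^3*(-2*k^2 + 9*k + 2)^3)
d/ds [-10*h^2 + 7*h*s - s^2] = 7*h - 2*s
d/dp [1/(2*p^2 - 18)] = -p/(p^2 - 9)^2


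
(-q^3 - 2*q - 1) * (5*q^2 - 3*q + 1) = -5*q^5 + 3*q^4 - 11*q^3 + q^2 + q - 1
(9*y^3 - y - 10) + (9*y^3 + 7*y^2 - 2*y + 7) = 18*y^3 + 7*y^2 - 3*y - 3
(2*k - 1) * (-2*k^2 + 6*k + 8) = -4*k^3 + 14*k^2 + 10*k - 8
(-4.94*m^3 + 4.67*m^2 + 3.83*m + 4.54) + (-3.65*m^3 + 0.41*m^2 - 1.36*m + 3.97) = -8.59*m^3 + 5.08*m^2 + 2.47*m + 8.51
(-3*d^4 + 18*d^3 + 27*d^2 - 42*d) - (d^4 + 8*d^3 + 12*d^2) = -4*d^4 + 10*d^3 + 15*d^2 - 42*d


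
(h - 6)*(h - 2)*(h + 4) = h^3 - 4*h^2 - 20*h + 48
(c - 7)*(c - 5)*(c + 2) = c^3 - 10*c^2 + 11*c + 70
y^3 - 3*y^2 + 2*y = y*(y - 2)*(y - 1)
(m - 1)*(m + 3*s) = m^2 + 3*m*s - m - 3*s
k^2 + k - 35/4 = (k - 5/2)*(k + 7/2)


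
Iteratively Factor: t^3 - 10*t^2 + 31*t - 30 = (t - 2)*(t^2 - 8*t + 15) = (t - 3)*(t - 2)*(t - 5)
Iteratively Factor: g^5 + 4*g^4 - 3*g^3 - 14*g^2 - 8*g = (g)*(g^4 + 4*g^3 - 3*g^2 - 14*g - 8) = g*(g + 1)*(g^3 + 3*g^2 - 6*g - 8) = g*(g - 2)*(g + 1)*(g^2 + 5*g + 4) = g*(g - 2)*(g + 1)*(g + 4)*(g + 1)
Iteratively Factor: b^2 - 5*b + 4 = (b - 1)*(b - 4)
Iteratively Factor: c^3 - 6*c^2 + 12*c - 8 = (c - 2)*(c^2 - 4*c + 4) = (c - 2)^2*(c - 2)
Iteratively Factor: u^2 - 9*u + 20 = (u - 5)*(u - 4)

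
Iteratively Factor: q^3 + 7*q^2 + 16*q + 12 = (q + 2)*(q^2 + 5*q + 6) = (q + 2)^2*(q + 3)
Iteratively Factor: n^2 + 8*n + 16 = (n + 4)*(n + 4)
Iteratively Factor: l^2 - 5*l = (l - 5)*(l)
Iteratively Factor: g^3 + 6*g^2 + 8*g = (g + 4)*(g^2 + 2*g) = g*(g + 4)*(g + 2)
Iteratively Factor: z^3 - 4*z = (z)*(z^2 - 4) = z*(z + 2)*(z - 2)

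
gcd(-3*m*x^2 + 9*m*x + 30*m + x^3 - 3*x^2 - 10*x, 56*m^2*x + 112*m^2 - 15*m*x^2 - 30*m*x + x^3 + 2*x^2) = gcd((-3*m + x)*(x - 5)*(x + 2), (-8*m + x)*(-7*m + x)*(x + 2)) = x + 2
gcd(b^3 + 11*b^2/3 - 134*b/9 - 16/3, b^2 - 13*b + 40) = 1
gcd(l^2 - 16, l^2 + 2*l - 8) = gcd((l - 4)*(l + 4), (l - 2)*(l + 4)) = l + 4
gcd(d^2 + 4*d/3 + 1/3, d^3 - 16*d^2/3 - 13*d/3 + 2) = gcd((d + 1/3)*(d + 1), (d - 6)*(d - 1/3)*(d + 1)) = d + 1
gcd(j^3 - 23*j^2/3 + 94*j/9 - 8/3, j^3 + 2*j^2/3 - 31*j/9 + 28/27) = j^2 - 5*j/3 + 4/9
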